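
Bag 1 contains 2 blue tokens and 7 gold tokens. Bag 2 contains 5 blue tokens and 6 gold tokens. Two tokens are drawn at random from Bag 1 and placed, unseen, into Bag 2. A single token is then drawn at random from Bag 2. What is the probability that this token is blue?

49/117

Condition on how many of the transferred tokens are blue (from Bag 1: 2 blue of 9; then Bag 2 has 13 total).
  0 blue: C(2,0)C(7,2)/C(9,2) = 7/12; then P = 5/13
  1 blue: C(2,1)C(7,1)/C(9,2) = 7/18; then P = 6/13
  2 blue: C(2,2)C(7,0)/C(9,2) = 1/36; then P = 7/13
P(blue from Bag 2) = 49/117 ≈ 0.4188.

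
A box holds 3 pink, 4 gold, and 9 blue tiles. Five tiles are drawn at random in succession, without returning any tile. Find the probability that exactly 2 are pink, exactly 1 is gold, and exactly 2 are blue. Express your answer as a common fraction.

9/91

Unordered draws without replacement: count favorable combinations over C(16,5).
Favorable = C(3,2) · C(4,1) · C(9,2) = 432; total = C(16,5) = 4368.
P = 432/4368 = 9/91 ≈ 0.0989.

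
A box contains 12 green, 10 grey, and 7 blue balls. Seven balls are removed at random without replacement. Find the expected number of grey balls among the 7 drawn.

70/29

By linearity of expectation, E[X] = Σ P(draw i is grey); by symmetry each draw (even without replacement) has P(grey) = 10/29.
E[X] = 7 · 10/29 = 70/29 ≈ 2.4138.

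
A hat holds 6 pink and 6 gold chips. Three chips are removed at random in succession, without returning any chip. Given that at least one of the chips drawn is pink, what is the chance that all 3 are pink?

1/10

P(all 3 pink) = C(6,3)/C(12,3) = 1/11; P(at least one pink) = 1 − C(6,3)/C(12,3) = 10/11.
Since 'all 3 pink' ⊆ 'at least one pink', P(all 3 | at least one) = 1/11 / 10/11 = 1/10 ≈ 0.1000.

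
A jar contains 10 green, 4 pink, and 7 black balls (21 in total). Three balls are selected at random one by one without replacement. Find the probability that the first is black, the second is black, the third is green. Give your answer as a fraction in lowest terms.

Multiply the conditional probability of each draw in order, without replacement, so each draw removes one from its color and from the total.
P = (7/21) · (6/20) · (10/19) = 1/19 ≈ 0.0526.

1/19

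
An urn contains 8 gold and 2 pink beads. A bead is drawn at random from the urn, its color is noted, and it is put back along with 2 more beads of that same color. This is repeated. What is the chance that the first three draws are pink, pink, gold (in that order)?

4/105

Track the composition after each reinforcement of +2.
P = (2/10) · (4/12) · (8/14) = 4/105 ≈ 0.0381.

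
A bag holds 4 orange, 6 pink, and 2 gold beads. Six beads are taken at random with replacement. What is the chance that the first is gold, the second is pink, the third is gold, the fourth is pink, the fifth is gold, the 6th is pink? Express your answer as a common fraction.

Multiply the conditional probability of each draw in order, with replacement (the composition resets each draw).
P = (2/12) · (6/12) · (2/12) · (6/12) · (2/12) · (6/12) = 1/1728 ≈ 0.0006.

1/1728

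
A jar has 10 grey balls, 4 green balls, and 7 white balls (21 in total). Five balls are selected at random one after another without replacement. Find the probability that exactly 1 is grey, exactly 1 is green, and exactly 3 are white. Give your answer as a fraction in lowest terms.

200/2907

Unordered draws without replacement: count favorable combinations over C(21,5).
Favorable = C(10,1) · C(4,1) · C(7,3) = 1400; total = C(21,5) = 20349.
P = 1400/20349 = 200/2907 ≈ 0.0688.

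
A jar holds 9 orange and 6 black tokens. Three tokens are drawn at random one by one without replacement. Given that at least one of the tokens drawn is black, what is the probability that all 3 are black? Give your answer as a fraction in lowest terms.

20/371

P(all 3 black) = C(6,3)/C(15,3) = 4/91; P(at least one black) = 1 − C(9,3)/C(15,3) = 53/65.
Since 'all 3 black' ⊆ 'at least one black', P(all 3 | at least one) = 4/91 / 53/65 = 20/371 ≈ 0.0539.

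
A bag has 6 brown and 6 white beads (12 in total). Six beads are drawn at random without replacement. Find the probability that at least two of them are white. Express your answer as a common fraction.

Sum the hypergeometric tail for j = 2,…,6 white beads.
Favorable = C(6,2)·C(6,4) + C(6,3)·C(6,3) + C(6,4)·C(6,2) + C(6,5)·C(6,1) + C(6,6)·C(6,0) = 887; total = C(12,6) = 924.
P = 887/924 = 887/924 ≈ 0.9600.

887/924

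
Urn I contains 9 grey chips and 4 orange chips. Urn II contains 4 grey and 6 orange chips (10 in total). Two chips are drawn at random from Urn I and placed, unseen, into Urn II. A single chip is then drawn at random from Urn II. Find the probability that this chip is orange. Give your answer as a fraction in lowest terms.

43/78

Condition on how many of the transferred chips are orange (from Urn I: 4 orange of 13; then Urn II has 12 total).
  0 orange: C(4,0)C(9,2)/C(13,2) = 6/13; then P = 6/12
  1 orange: C(4,1)C(9,1)/C(13,2) = 6/13; then P = 7/12
  2 orange: C(4,2)C(9,0)/C(13,2) = 1/13; then P = 8/12
P(orange from Urn II) = 43/78 ≈ 0.5513.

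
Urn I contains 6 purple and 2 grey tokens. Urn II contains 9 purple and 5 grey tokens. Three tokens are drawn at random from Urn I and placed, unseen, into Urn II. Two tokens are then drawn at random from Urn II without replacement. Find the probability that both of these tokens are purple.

405/952

Condition on how many of the transferred tokens are purple (from Urn I: 6 purple of 8; then Urn II has 17 total).
  1 purple: C(6,1)C(2,2)/C(8,3) = 3/28; then P = C(10,2)/C(17,2) = 45/136
  2 purple: C(6,2)C(2,1)/C(8,3) = 15/28; then P = C(11,2)/C(17,2) = 55/136
  3 purple: C(6,3)C(2,0)/C(8,3) = 5/14; then P = C(12,2)/C(17,2) = 33/68
P(both purple) = 405/952 ≈ 0.4254.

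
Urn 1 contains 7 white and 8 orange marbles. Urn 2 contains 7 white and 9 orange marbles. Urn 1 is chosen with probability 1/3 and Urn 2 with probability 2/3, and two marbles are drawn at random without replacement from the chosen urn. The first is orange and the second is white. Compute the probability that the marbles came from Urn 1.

32/95

P(E | Urn 1) = 4/15; P(E | Urn 2) = 21/80.
P(E) = 1/3·4/15 + 2/3·21/80 = 19/72.
By Bayes' rule, P(Urn 1 | E) = 4/45 / 19/72 = 32/95 ≈ 0.3368.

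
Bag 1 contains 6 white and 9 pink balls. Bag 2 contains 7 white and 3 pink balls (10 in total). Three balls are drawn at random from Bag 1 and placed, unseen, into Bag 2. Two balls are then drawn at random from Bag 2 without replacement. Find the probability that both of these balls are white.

Condition on how many of the transferred balls are white (from Bag 1: 6 white of 15; then Bag 2 has 13 total).
  0 white: C(6,0)C(9,3)/C(15,3) = 12/65; then P = C(7,2)/C(13,2) = 7/26
  1 white: C(6,1)C(9,2)/C(15,3) = 216/455; then P = C(8,2)/C(13,2) = 14/39
  2 white: C(6,2)C(9,1)/C(15,3) = 27/91; then P = C(9,2)/C(13,2) = 6/13
  3 white: C(6,3)C(9,0)/C(15,3) = 4/91; then P = C(10,2)/C(13,2) = 15/26
P(both white) = 174/455 ≈ 0.3824.

174/455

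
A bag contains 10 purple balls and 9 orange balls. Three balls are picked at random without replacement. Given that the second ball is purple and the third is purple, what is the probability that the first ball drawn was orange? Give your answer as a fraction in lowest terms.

9/17

P(first=orange and the second ball is purple and the third is purple) = (9/19)·(10/18)·(9/17) = 45/323.
P(E) = Σ over first color = 40/323 + 45/323 = 5/19.
By Bayes, P(first=orange | E) = 45/323 / 5/19 = 9/17 ≈ 0.5294.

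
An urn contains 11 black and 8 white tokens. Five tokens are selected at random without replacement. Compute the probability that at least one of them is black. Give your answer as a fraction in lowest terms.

Use the complement: P(at least one black) = 1 − P(no black).
P(none) = C(8,5)/C(19,5) = 56/11628.
So P = 1 − 56/11628 = 2893/2907 ≈ 0.9952.

2893/2907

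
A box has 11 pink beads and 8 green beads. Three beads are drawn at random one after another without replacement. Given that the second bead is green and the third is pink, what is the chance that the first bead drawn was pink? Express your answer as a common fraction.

P(first=pink and the second bead is green and the third is pink) = (11/19)·(8/18)·(10/17) = 440/2907.
P(E) = Σ over first color = 440/2907 + 308/2907 = 44/171.
By Bayes, P(first=pink | E) = 440/2907 / 44/171 = 10/17 ≈ 0.5882.

10/17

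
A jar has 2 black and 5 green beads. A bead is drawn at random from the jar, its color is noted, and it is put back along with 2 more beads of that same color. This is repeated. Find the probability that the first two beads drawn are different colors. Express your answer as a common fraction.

20/63

Either black then green, or green then black; after the first draw the total is 9.
P = (2/7)·(5/9) + (5/7)·(2/9) = 20/63 ≈ 0.3175.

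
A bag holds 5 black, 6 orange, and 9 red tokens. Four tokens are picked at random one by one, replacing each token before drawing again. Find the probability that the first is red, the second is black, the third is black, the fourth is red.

81/6400

Multiply the conditional probability of each draw in order, with replacement (the composition resets each draw).
P = (9/20) · (5/20) · (5/20) · (9/20) = 81/6400 ≈ 0.0127.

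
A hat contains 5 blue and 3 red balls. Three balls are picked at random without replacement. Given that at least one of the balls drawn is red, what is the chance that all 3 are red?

P(all 3 red) = C(3,3)/C(8,3) = 1/56; P(at least one red) = 1 − C(5,3)/C(8,3) = 23/28.
Since 'all 3 red' ⊆ 'at least one red', P(all 3 | at least one) = 1/56 / 23/28 = 1/46 ≈ 0.0217.

1/46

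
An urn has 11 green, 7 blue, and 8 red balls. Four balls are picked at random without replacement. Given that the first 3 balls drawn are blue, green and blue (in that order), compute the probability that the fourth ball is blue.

5/23

After removing 1 green, 2 blue, the urn has 5 blue out of 23 remaining.
P(fourth is blue | given) = 5/23 ≈ 0.2174.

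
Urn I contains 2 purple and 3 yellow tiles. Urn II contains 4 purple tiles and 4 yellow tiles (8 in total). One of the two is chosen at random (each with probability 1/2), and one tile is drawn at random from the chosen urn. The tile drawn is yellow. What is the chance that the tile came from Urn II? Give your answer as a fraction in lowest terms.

P(yellow | Urn I) = 3/5; P(yellow | Urn II) = 1/2.
P(yellow) = 1/2·3/5 + 1/2·1/2 = 11/20.
By Bayes' rule, P(Urn II | yellow) = 1/4 / 11/20 = 5/11 ≈ 0.4545.

5/11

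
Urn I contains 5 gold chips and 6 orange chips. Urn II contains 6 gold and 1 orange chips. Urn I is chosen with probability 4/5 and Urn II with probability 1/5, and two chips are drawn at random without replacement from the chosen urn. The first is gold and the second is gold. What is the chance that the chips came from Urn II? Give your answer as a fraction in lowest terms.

55/111

P(E | Urn I) = 2/11; P(E | Urn II) = 5/7.
P(E) = 4/5·2/11 + 1/5·5/7 = 111/385.
By Bayes' rule, P(Urn II | E) = 1/7 / 111/385 = 55/111 ≈ 0.4955.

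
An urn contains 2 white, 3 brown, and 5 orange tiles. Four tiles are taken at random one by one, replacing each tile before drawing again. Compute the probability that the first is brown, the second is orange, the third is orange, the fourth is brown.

Multiply the conditional probability of each draw in order, with replacement (the composition resets each draw).
P = (3/10) · (5/10) · (5/10) · (3/10) = 9/400 ≈ 0.0225.

9/400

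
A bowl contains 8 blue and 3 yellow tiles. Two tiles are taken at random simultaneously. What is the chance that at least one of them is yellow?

27/55

Use the complement: P(at least one yellow) = 1 − P(no yellow).
P(none) = C(8,2)/C(11,2) = 28/55.
So P = 1 − 28/55 = 27/55 ≈ 0.4909.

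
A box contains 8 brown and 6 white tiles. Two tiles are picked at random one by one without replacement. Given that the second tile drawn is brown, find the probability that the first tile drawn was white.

P(first=white and the second tile drawn is brown) = (6/14)·(8/13) = 24/91.
P(the second tile drawn is brown) = Σ over first color = 4/13 + 24/91 = 4/7.
By Bayes, P(first=white | the second tile drawn is brown) = 24/91 / 4/7 = 6/13 ≈ 0.4615.

6/13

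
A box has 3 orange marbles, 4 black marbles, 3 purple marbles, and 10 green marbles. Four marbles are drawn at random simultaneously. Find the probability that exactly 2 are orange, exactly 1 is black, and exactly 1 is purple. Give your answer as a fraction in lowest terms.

Unordered draws without replacement: count favorable combinations over C(20,4).
Favorable = C(3,2) · C(4,1) · C(3,1) · C(10,0) = 36; total = C(20,4) = 4845.
P = 36/4845 = 12/1615 ≈ 0.0074.

12/1615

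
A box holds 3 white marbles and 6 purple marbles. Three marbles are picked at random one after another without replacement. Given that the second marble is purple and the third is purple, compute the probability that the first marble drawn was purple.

P(first=purple and the second marble is purple and the third is purple) = (6/9)·(5/8)·(4/7) = 5/21.
P(E) = Σ over first color = 5/28 + 5/21 = 5/12.
By Bayes, P(first=purple | E) = 5/21 / 5/12 = 4/7 ≈ 0.5714.

4/7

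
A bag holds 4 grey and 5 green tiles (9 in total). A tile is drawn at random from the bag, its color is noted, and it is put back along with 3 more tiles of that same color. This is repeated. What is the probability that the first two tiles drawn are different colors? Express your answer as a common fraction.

10/27

Either grey then green, or green then grey; after the first draw the total is 12.
P = (4/9)·(5/12) + (5/9)·(4/12) = 10/27 ≈ 0.3704.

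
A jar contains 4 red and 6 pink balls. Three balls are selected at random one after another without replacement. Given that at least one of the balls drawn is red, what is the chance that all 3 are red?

P(all 3 red) = C(4,3)/C(10,3) = 1/30; P(at least one red) = 1 − C(6,3)/C(10,3) = 5/6.
Since 'all 3 red' ⊆ 'at least one red', P(all 3 | at least one) = 1/30 / 5/6 = 1/25 ≈ 0.0400.

1/25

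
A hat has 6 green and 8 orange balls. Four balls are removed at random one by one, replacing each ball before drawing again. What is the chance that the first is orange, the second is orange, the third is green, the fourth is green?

Multiply the conditional probability of each draw in order, with replacement (the composition resets each draw).
P = (8/14) · (8/14) · (6/14) · (6/14) = 144/2401 ≈ 0.0600.

144/2401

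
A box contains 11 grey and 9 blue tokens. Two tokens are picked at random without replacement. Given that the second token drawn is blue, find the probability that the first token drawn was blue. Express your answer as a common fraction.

P(first=blue and the second token drawn is blue) = (9/20)·(8/19) = 18/95.
P(the second token drawn is blue) = Σ over first color = 99/380 + 18/95 = 9/20.
By Bayes, P(first=blue | the second token drawn is blue) = 18/95 / 9/20 = 8/19 ≈ 0.4211.

8/19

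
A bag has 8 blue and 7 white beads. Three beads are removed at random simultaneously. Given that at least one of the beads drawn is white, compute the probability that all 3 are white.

P(all 3 white) = C(7,3)/C(15,3) = 1/13; P(at least one white) = 1 − C(8,3)/C(15,3) = 57/65.
Since 'all 3 white' ⊆ 'at least one white', P(all 3 | at least one) = 1/13 / 57/65 = 5/57 ≈ 0.0877.

5/57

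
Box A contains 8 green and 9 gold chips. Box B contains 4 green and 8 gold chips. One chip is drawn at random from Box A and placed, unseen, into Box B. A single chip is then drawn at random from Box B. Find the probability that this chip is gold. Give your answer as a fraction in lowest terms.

Condition on how many of the transferred chips are gold (from Box A: 9 gold of 17; then Box B has 13 total).
  0 gold: C(9,0)C(8,1)/C(17,1) = 8/17; then P = 8/13
  1 gold: C(9,1)C(8,0)/C(17,1) = 9/17; then P = 9/13
P(gold from Box B) = 145/221 ≈ 0.6561.

145/221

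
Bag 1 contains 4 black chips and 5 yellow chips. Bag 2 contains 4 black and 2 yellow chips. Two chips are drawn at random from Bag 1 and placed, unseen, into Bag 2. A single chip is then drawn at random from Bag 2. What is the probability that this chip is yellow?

Condition on how many of the transferred chips are yellow (from Bag 1: 5 yellow of 9; then Bag 2 has 8 total).
  0 yellow: C(5,0)C(4,2)/C(9,2) = 1/6; then P = 2/8
  1 yellow: C(5,1)C(4,1)/C(9,2) = 5/9; then P = 3/8
  2 yellow: C(5,2)C(4,0)/C(9,2) = 5/18; then P = 4/8
P(yellow from Bag 2) = 7/18 ≈ 0.3889.

7/18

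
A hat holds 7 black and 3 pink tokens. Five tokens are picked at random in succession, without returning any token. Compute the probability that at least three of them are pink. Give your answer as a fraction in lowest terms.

Sum the hypergeometric tail for j = 3,…,3 pink tokens.
Favorable = C(3,3)·C(7,2) = 21; total = C(10,5) = 252.
P = 21/252 = 1/12 ≈ 0.0833.

1/12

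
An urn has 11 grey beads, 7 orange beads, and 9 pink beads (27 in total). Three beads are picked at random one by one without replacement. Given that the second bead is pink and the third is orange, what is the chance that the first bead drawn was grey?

11/25

P(first=grey and the second bead is pink and the third is orange) = (11/27)·(9/26)·(7/25) = 77/1950.
P(E) = Σ over first color = 77/1950 + 7/325 + 28/975 = 7/78.
By Bayes, P(first=grey | E) = 77/1950 / 7/78 = 11/25 ≈ 0.4400.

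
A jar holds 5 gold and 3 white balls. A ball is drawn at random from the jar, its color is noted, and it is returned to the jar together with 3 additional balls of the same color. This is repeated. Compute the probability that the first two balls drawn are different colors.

Either white then gold, or gold then white; after the first draw the total is 11.
P = (3/8)·(5/11) + (5/8)·(3/11) = 15/44 ≈ 0.3409.

15/44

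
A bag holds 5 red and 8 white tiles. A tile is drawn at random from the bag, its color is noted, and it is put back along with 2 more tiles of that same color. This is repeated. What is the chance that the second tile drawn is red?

5/13

Condition on the first draw. If first is red (prob 5/13), second-red has prob (7)/(15); if not (prob 8/13), it has prob 5/(15).
P = (5/13)·(7/15) + (8/13)·(5/15) = 5/13 ≈ 0.3846.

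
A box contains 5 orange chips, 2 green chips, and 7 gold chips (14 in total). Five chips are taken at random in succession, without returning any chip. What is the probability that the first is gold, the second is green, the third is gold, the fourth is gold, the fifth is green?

Multiply the conditional probability of each draw in order, without replacement, so each draw removes one from its color and from the total.
P = (7/14) · (2/13) · (6/12) · (5/11) · (1/10) = 1/572 ≈ 0.0017.

1/572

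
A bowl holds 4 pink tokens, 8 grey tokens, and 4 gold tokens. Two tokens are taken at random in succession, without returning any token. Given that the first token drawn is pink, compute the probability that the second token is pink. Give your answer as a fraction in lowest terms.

1/5

After removing 1 pink, the bowl has 3 pink out of 15 remaining.
P(second is pink | given) = 3/15 = 1/5 ≈ 0.2000.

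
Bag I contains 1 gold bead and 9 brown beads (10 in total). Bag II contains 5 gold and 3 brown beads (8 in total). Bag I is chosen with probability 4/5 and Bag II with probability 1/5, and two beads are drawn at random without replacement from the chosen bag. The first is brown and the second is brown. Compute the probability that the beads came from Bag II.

P(E | Bag I) = 4/5; P(E | Bag II) = 3/28.
P(E) = 4/5·4/5 + 1/5·3/28 = 463/700.
By Bayes' rule, P(Bag II | E) = 3/140 / 463/700 = 15/463 ≈ 0.0324.

15/463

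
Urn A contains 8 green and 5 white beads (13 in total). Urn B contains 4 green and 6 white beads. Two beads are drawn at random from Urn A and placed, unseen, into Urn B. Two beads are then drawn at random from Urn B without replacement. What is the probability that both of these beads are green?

20/117

Condition on how many of the transferred beads are green (from Urn A: 8 green of 13; then Urn B has 12 total).
  0 green: C(8,0)C(5,2)/C(13,2) = 5/39; then P = C(4,2)/C(12,2) = 1/11
  1 green: C(8,1)C(5,1)/C(13,2) = 20/39; then P = C(5,2)/C(12,2) = 5/33
  2 green: C(8,2)C(5,0)/C(13,2) = 14/39; then P = C(6,2)/C(12,2) = 5/22
P(both green) = 20/117 ≈ 0.1709.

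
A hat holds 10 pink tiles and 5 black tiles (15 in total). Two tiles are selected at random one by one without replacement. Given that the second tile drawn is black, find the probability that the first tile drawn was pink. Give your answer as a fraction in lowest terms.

P(first=pink and the second tile drawn is black) = (10/15)·(5/14) = 5/21.
P(the second tile drawn is black) = Σ over first color = 5/21 + 2/21 = 1/3.
By Bayes, P(first=pink | the second tile drawn is black) = 5/21 / 1/3 = 5/7 ≈ 0.7143.

5/7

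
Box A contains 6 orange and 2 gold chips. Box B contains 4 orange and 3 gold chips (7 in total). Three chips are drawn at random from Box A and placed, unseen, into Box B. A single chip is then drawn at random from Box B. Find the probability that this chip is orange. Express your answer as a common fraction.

Condition on how many of the transferred chips are orange (from Box A: 6 orange of 8; then Box B has 10 total).
  1 orange: C(6,1)C(2,2)/C(8,3) = 3/28; then P = 5/10
  2 orange: C(6,2)C(2,1)/C(8,3) = 15/28; then P = 6/10
  3 orange: C(6,3)C(2,0)/C(8,3) = 5/14; then P = 7/10
P(orange from Box B) = 5/8 ≈ 0.6250.

5/8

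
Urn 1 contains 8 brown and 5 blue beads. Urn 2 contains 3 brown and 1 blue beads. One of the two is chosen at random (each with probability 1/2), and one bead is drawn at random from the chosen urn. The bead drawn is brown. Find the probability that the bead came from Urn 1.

P(brown | Urn 1) = 8/13; P(brown | Urn 2) = 3/4.
P(brown) = 1/2·8/13 + 1/2·3/4 = 71/104.
By Bayes' rule, P(Urn 1 | brown) = 4/13 / 71/104 = 32/71 ≈ 0.4507.

32/71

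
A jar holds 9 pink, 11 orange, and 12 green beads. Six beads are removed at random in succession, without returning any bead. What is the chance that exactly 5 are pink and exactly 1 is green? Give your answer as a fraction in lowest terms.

Unordered draws without replacement: count favorable combinations over C(32,6).
Favorable = C(9,5) · C(11,0) · C(12,1) = 1512; total = C(32,6) = 906192.
P = 1512/906192 = 3/1798 ≈ 0.0017.

3/1798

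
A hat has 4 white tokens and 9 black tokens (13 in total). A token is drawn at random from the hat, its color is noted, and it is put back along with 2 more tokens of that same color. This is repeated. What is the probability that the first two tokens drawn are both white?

After a white draw the hat holds 6 white out of 15.
P = (4/13)·(6/15) = 8/65 ≈ 0.1231.

8/65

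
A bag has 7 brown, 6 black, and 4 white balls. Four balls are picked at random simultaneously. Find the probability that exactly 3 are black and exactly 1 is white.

4/119

Unordered draws without replacement: count favorable combinations over C(17,4).
Favorable = C(7,0) · C(6,3) · C(4,1) = 80; total = C(17,4) = 2380.
P = 80/2380 = 4/119 ≈ 0.0336.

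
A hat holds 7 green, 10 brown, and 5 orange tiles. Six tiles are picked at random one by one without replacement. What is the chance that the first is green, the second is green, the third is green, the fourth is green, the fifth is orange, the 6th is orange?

10/31977

Multiply the conditional probability of each draw in order, without replacement, so each draw removes one from its color and from the total.
P = (7/22) · (6/21) · (5/20) · (4/19) · (5/18) · (4/17) = 10/31977 ≈ 0.0003.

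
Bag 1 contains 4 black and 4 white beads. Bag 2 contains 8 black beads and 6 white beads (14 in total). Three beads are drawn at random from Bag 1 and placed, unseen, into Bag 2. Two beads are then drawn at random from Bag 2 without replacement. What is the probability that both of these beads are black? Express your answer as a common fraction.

569/1904

Condition on how many of the transferred beads are black (from Bag 1: 4 black of 8; then Bag 2 has 17 total).
  0 black: C(4,0)C(4,3)/C(8,3) = 1/14; then P = C(8,2)/C(17,2) = 7/34
  1 black: C(4,1)C(4,2)/C(8,3) = 3/7; then P = C(9,2)/C(17,2) = 9/34
  2 black: C(4,2)C(4,1)/C(8,3) = 3/7; then P = C(10,2)/C(17,2) = 45/136
  3 black: C(4,3)C(4,0)/C(8,3) = 1/14; then P = C(11,2)/C(17,2) = 55/136
P(both black) = 569/1904 ≈ 0.2988.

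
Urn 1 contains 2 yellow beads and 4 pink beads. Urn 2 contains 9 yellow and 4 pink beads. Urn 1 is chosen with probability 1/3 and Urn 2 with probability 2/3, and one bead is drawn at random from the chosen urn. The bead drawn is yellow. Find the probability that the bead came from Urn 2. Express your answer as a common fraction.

54/67

P(yellow | Urn 1) = 1/3; P(yellow | Urn 2) = 9/13.
P(yellow) = 1/3·1/3 + 2/3·9/13 = 67/117.
By Bayes' rule, P(Urn 2 | yellow) = 6/13 / 67/117 = 54/67 ≈ 0.8060.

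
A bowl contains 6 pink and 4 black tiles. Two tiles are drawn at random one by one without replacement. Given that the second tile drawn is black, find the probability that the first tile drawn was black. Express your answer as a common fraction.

1/3

P(first=black and the second tile drawn is black) = (4/10)·(3/9) = 2/15.
P(the second tile drawn is black) = Σ over first color = 4/15 + 2/15 = 2/5.
By Bayes, P(first=black | the second tile drawn is black) = 2/15 / 2/5 = 1/3 ≈ 0.3333.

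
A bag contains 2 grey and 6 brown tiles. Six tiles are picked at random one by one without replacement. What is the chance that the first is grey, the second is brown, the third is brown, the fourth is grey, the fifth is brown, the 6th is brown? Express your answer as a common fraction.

1/28

Multiply the conditional probability of each draw in order, without replacement, so each draw removes one from its color and from the total.
P = (2/8) · (6/7) · (5/6) · (1/5) · (4/4) · (3/3) = 1/28 ≈ 0.0357.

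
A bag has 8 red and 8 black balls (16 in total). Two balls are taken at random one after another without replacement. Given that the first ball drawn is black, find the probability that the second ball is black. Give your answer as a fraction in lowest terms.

7/15

After removing 1 black, the bag has 7 black out of 15 remaining.
P(second is black | given) = 7/15 ≈ 0.4667.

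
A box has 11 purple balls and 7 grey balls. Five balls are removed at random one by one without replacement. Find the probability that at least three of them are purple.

99/136

Sum the hypergeometric tail for j = 3,…,5 purple balls.
Favorable = C(11,3)·C(7,2) + C(11,4)·C(7,1) + C(11,5)·C(7,0) = 6237; total = C(18,5) = 8568.
P = 6237/8568 = 99/136 ≈ 0.7279.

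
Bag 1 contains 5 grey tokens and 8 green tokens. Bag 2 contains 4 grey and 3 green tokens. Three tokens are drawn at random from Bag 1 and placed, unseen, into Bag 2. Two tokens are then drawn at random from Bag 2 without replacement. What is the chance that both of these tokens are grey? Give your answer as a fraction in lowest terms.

11/45

Condition on how many of the transferred tokens are grey (from Bag 1: 5 grey of 13; then Bag 2 has 10 total).
  0 grey: C(5,0)C(8,3)/C(13,3) = 28/143; then P = C(4,2)/C(10,2) = 2/15
  1 grey: C(5,1)C(8,2)/C(13,3) = 70/143; then P = C(5,2)/C(10,2) = 2/9
  2 grey: C(5,2)C(8,1)/C(13,3) = 40/143; then P = C(6,2)/C(10,2) = 1/3
  3 grey: C(5,3)C(8,0)/C(13,3) = 5/143; then P = C(7,2)/C(10,2) = 7/15
P(both grey) = 11/45 ≈ 0.2444.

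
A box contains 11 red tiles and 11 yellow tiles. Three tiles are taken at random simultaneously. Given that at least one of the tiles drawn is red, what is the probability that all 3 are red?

P(all 3 red) = C(11,3)/C(22,3) = 3/28; P(at least one red) = 1 − C(11,3)/C(22,3) = 25/28.
Since 'all 3 red' ⊆ 'at least one red', P(all 3 | at least one) = 3/28 / 25/28 = 3/25 ≈ 0.1200.

3/25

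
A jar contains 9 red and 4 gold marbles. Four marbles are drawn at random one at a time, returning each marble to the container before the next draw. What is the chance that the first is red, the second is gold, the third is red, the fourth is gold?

Multiply the conditional probability of each draw in order, with replacement (the composition resets each draw).
P = (9/13) · (4/13) · (9/13) · (4/13) = 1296/28561 ≈ 0.0454.

1296/28561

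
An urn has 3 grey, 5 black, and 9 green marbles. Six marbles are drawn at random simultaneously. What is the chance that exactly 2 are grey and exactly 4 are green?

Unordered draws without replacement: count favorable combinations over C(17,6).
Favorable = C(3,2) · C(5,0) · C(9,4) = 378; total = C(17,6) = 12376.
P = 378/12376 = 27/884 ≈ 0.0305.

27/884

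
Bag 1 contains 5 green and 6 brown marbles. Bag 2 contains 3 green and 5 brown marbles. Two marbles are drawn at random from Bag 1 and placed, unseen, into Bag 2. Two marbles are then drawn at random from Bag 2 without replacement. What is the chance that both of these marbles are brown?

Condition on how many of the transferred marbles are brown (from Bag 1: 6 brown of 11; then Bag 2 has 10 total).
  0 brown: C(6,0)C(5,2)/C(11,2) = 2/11; then P = C(5,2)/C(10,2) = 2/9
  1 brown: C(6,1)C(5,1)/C(11,2) = 6/11; then P = C(6,2)/C(10,2) = 1/3
  2 brown: C(6,2)C(5,0)/C(11,2) = 3/11; then P = C(7,2)/C(10,2) = 7/15
P(both brown) = 173/495 ≈ 0.3495.

173/495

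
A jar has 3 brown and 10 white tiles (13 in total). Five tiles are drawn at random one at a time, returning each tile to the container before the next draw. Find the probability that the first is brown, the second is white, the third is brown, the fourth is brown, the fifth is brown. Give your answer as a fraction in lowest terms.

810/371293

Multiply the conditional probability of each draw in order, with replacement (the composition resets each draw).
P = (3/13) · (10/13) · (3/13) · (3/13) · (3/13) = 810/371293 ≈ 0.0022.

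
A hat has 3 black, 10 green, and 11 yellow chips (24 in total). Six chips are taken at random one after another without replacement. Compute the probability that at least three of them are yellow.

3609/6118

Sum the hypergeometric tail for j = 3,…,6 yellow chips.
Favorable = C(11,3)·C(13,3) + C(11,4)·C(13,2) + C(11,5)·C(13,1) + C(11,6)·C(13,0) = 79398; total = C(24,6) = 134596.
P = 79398/134596 = 3609/6118 ≈ 0.5899.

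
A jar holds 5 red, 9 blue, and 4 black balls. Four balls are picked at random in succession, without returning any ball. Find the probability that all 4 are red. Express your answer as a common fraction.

1/612

Unordered draws without replacement: count favorable combinations over C(18,4).
Favorable = C(5,4) · C(9,0) · C(4,0) = 5; total = C(18,4) = 3060.
P = 5/3060 = 1/612 ≈ 0.0016.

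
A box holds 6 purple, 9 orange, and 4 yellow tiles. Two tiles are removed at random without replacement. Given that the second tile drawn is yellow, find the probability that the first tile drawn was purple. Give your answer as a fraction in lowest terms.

1/3

P(first=purple and the second tile drawn is yellow) = (6/19)·(4/18) = 4/57.
P(the second tile drawn is yellow) = Σ over first color = 4/57 + 2/19 + 2/57 = 4/19.
By Bayes, P(first=purple | the second tile drawn is yellow) = 4/57 / 4/19 = 1/3 ≈ 0.3333.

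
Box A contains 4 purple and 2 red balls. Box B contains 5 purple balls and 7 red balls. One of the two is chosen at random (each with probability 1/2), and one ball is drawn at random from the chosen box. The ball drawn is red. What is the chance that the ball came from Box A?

P(red | Box A) = 1/3; P(red | Box B) = 7/12.
P(red) = 1/2·1/3 + 1/2·7/12 = 11/24.
By Bayes' rule, P(Box A | red) = 1/6 / 11/24 = 4/11 ≈ 0.3636.

4/11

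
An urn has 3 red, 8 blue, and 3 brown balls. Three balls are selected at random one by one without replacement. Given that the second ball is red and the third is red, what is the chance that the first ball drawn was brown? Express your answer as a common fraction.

P(first=brown and the second ball is red and the third is red) = (3/14)·(3/13)·(2/12) = 3/364.
P(E) = Σ over first color = 1/364 + 2/91 + 3/364 = 3/91.
By Bayes, P(first=brown | E) = 3/364 / 3/91 = 1/4 ≈ 0.2500.

1/4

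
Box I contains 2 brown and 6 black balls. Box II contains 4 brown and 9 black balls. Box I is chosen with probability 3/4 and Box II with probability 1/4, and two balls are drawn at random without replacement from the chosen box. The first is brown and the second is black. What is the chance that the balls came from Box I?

P(E | Box I) = 3/14; P(E | Box II) = 3/13.
P(E) = 3/4·3/14 + 1/4·3/13 = 159/728.
By Bayes' rule, P(Box I | E) = 9/56 / 159/728 = 39/53 ≈ 0.7358.

39/53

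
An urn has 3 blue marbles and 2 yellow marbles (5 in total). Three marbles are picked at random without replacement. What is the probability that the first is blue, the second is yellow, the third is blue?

1/5

Multiply the conditional probability of each draw in order, without replacement, so each draw removes one from its color and from the total.
P = (3/5) · (2/4) · (2/3) = 1/5 ≈ 0.2000.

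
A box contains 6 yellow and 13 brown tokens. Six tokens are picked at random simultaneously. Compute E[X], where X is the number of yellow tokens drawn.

By linearity of expectation, E[X] = Σ P(draw i is yellow); by symmetry each draw (even without replacement) has P(yellow) = 6/19.
E[X] = 6 · 6/19 = 36/19 ≈ 1.8947.

36/19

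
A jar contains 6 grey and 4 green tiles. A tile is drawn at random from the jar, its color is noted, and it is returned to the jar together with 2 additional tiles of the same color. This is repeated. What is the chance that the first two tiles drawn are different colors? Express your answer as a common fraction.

2/5

Either green then grey, or grey then green; after the first draw the total is 12.
P = (4/10)·(6/12) + (6/10)·(4/12) = 2/5 ≈ 0.4000.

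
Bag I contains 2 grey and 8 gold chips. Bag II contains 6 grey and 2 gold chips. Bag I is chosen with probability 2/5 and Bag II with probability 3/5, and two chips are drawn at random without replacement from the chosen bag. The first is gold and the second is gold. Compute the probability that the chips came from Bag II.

135/1703

P(E | Bag I) = 28/45; P(E | Bag II) = 1/28.
P(E) = 2/5·28/45 + 3/5·1/28 = 1703/6300.
By Bayes' rule, P(Bag II | E) = 3/140 / 1703/6300 = 135/1703 ≈ 0.0793.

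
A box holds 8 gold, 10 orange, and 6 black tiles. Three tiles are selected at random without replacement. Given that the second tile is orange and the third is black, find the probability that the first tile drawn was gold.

P(first=gold and the second tile is orange and the third is black) = (8/24)·(10/23)·(6/22) = 10/253.
P(E) = Σ over first color = 10/253 + 45/1012 + 25/1012 = 5/46.
By Bayes, P(first=gold | E) = 10/253 / 5/46 = 4/11 ≈ 0.3636.

4/11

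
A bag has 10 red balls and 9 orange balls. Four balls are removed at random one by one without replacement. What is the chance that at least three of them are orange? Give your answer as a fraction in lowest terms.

161/646

Sum the hypergeometric tail for j = 3,…,4 orange balls.
Favorable = C(9,3)·C(10,1) + C(9,4)·C(10,0) = 966; total = C(19,4) = 3876.
P = 966/3876 = 161/646 ≈ 0.2492.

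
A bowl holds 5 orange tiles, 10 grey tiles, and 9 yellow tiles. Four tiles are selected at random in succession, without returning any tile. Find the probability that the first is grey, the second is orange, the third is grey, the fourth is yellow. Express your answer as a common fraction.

Multiply the conditional probability of each draw in order, without replacement, so each draw removes one from its color and from the total.
P = (10/24) · (5/23) · (9/22) · (9/21) = 225/14168 ≈ 0.0159.

225/14168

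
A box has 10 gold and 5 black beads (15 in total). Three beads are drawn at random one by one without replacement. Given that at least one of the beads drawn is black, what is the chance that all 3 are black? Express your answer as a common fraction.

P(all 3 black) = C(5,3)/C(15,3) = 2/91; P(at least one black) = 1 − C(10,3)/C(15,3) = 67/91.
Since 'all 3 black' ⊆ 'at least one black', P(all 3 | at least one) = 2/91 / 67/91 = 2/67 ≈ 0.0299.

2/67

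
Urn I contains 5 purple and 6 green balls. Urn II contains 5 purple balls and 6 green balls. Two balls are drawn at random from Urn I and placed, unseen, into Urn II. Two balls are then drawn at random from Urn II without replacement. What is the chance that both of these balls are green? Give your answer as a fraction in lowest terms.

40/143

Condition on how many of the transferred balls are green (from Urn I: 6 green of 11; then Urn II has 13 total).
  0 green: C(6,0)C(5,2)/C(11,2) = 2/11; then P = C(6,2)/C(13,2) = 5/26
  1 green: C(6,1)C(5,1)/C(11,2) = 6/11; then P = C(7,2)/C(13,2) = 7/26
  2 green: C(6,2)C(5,0)/C(11,2) = 3/11; then P = C(8,2)/C(13,2) = 14/39
P(both green) = 40/143 ≈ 0.2797.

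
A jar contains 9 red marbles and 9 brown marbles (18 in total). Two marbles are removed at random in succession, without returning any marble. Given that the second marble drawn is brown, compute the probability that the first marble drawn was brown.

P(first=brown and the second marble drawn is brown) = (9/18)·(8/17) = 4/17.
P(the second marble drawn is brown) = Σ over first color = 9/34 + 4/17 = 1/2.
By Bayes, P(first=brown | the second marble drawn is brown) = 4/17 / 1/2 = 8/17 ≈ 0.4706.

8/17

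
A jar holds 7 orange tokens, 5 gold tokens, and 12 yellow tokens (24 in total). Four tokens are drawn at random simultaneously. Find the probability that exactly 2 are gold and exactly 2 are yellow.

Unordered draws without replacement: count favorable combinations over C(24,4).
Favorable = C(7,0) · C(5,2) · C(12,2) = 660; total = C(24,4) = 10626.
P = 660/10626 = 10/161 ≈ 0.0621.

10/161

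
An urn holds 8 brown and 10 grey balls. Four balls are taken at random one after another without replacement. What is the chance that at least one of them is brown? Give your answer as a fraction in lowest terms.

95/102

Use the complement: P(at least one brown) = 1 − P(no brown).
P(none) = C(10,4)/C(18,4) = 210/3060.
So P = 1 − 210/3060 = 95/102 ≈ 0.9314.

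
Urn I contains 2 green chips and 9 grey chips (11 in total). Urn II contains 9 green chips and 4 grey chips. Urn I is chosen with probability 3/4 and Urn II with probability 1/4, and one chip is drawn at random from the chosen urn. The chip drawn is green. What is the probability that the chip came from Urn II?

P(green | Urn I) = 2/11; P(green | Urn II) = 9/13.
P(green) = 3/4·2/11 + 1/4·9/13 = 177/572.
By Bayes' rule, P(Urn II | green) = 9/52 / 177/572 = 33/59 ≈ 0.5593.

33/59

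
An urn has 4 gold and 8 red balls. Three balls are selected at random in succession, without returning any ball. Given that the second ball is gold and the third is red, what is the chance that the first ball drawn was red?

P(first=red and the second ball is gold and the third is red) = (8/12)·(4/11)·(7/10) = 28/165.
P(E) = Σ over first color = 4/55 + 28/165 = 8/33.
By Bayes, P(first=red | E) = 28/165 / 8/33 = 7/10 ≈ 0.7000.

7/10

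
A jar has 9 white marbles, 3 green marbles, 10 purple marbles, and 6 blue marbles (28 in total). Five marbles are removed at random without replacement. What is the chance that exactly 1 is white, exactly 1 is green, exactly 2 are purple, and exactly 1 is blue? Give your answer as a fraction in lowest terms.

Unordered draws without replacement: count favorable combinations over C(28,5).
Favorable = C(9,1) · C(3,1) · C(10,2) · C(6,1) = 7290; total = C(28,5) = 98280.
P = 7290/98280 = 27/364 ≈ 0.0742.

27/364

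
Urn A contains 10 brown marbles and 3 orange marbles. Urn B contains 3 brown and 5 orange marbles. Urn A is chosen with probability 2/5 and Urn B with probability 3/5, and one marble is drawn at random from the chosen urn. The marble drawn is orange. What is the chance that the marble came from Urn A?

P(orange | Urn A) = 3/13; P(orange | Urn B) = 5/8.
P(orange) = 2/5·3/13 + 3/5·5/8 = 243/520.
By Bayes' rule, P(Urn A | orange) = 6/65 / 243/520 = 16/81 ≈ 0.1975.

16/81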